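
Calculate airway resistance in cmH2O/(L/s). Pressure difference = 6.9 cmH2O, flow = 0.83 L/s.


R = dP / flow
R = 6.9 / 0.83
R = 8.313 cmH2O/(L/s)


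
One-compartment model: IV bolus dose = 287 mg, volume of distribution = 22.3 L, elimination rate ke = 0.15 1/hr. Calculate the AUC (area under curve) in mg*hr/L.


C0 = Dose/Vd = 287/22.3 = 12.87 mg/L
AUC = C0/ke = 12.87/0.15
AUC = 85.8 mg*hr/L


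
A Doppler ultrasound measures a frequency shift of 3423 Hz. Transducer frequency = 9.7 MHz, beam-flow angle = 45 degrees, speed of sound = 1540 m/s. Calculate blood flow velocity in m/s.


v = fd * c / (2 * f0 * cos(theta))
v = 3423 * 1540 / (2 * 9.7000e+06 * cos(45))
v = 0.3843 m/s


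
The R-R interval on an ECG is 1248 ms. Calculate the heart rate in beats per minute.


HR = 60 / RR_interval(s)
RR = 1248 ms = 1.248 s
HR = 60 / 1.248 = 48.08 bpm


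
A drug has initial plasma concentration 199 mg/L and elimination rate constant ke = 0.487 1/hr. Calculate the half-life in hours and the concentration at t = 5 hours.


t_half = ln(2) / ke = 0.693147 / 0.487 = 1.423 hr
C(t) = C0 * exp(-ke*t) = 199 * exp(-0.487*5)
C(5) = 17.43 mg/L


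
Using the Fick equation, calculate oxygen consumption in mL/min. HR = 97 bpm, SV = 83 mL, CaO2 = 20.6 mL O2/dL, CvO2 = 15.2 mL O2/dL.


CO = HR*SV = 97*83/1000 = 8.051 L/min
a-v O2 diff = 20.6 - 15.2 = 5.4 mL/dL
VO2 = CO * (CaO2-CvO2) * 10 dL/L
VO2 = 8.051 * 5.4 * 10
VO2 = 434.8 mL/min


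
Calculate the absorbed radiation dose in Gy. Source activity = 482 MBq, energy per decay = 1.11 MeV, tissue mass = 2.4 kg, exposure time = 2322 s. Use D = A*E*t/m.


A = 482 MBq = 4.8200e+08 Bq
E = 1.11 MeV = 1.77822e-13 J
D = A*E*t/m = 4.8200e+08*1.77822e-13*2322/2.4
D = 0.08292 Gy


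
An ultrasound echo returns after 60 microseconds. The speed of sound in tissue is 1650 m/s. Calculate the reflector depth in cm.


depth = c * t / 2
t = 60 us = 6.0000e-05 s
depth = 1650 * 6.0000e-05 / 2
depth = 0.0495 m = 4.95 cm


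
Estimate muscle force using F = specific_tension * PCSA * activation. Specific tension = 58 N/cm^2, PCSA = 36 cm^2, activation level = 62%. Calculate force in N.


F = sigma * PCSA * activation
F = 58 * 36 * 0.62
F = 1295 N


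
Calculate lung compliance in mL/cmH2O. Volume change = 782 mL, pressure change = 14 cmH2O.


C = dV / dP
C = 782 / 14
C = 55.86 mL/cmH2O


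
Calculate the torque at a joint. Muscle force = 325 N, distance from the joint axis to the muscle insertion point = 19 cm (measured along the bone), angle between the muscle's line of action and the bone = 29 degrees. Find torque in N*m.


Torque = F * d * sin(theta)   (moment arm = d*sin(theta))
d = 19 cm = 0.19 m
Torque = 325 * 0.19 * sin(29)
Torque = 29.94 N*m


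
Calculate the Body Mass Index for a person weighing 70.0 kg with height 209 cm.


BMI = weight / height^2
height = 209 cm = 2.09 m
BMI = 70.0 / 2.09^2
BMI = 16.03 kg/m^2


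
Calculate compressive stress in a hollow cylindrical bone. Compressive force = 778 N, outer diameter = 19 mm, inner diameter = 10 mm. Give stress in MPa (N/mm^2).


A = pi*(r_o^2 - r_i^2)
r_o = 9.5 mm, r_i = 5 mm
A = 204.989 mm^2
sigma = F/A = 778 / 204.989
sigma = 3.795 MPa


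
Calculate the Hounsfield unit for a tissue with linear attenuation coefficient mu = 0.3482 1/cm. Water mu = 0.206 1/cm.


HU = ((mu_tissue - mu_water) / mu_water) * 1000
HU = ((0.3482 - 0.206) / 0.206) * 1000
HU = 690.3


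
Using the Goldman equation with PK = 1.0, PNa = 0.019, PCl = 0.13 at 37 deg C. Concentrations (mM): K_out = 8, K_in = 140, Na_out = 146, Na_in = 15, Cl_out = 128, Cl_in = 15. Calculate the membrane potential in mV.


Vm = (RT/F)*ln((PK*Ko + PNa*Nao + PCl*Cli)/(PK*Ki + PNa*Nai + PCl*Clo))
Numer = 12.724, Denom = 156.925
Vm = -67.14 mV


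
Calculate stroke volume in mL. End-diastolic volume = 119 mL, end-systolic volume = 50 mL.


SV = EDV - ESV
SV = 119 - 50
SV = 69 mL


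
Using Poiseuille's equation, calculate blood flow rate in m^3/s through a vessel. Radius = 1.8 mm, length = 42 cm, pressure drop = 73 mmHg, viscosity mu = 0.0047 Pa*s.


Q = pi*r^4*dP / (8*mu*L)
r = 0.0018 m, L = 0.42 m
dP = 73 mmHg = 9732.506 Pa
Q = 2.0325e-05 m^3/s


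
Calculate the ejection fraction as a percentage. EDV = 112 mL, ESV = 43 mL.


SV = EDV - ESV = 112 - 43 = 69 mL
EF = SV/EDV * 100 = 69/112 * 100
EF = 61.61%


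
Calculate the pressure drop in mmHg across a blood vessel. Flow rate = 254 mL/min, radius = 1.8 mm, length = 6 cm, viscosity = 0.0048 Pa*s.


dP = 8*mu*L*Q / (pi*r^4)
Q = 254 mL/min = 4.23333e-06 m^3/s
dP = 295.75 Pa = 295.75 / 133.322 mmHg = 2.218 mmHg


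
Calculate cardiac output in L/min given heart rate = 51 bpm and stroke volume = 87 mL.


CO = HR * SV
CO = 51 * 87 / 1000
CO = 4.437 L/min


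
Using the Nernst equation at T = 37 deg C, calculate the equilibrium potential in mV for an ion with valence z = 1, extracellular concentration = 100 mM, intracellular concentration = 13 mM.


E = (RT/(zF)) * ln(C_out/C_in)
T = 37 + 273.15 = 310.15 K
E = (8.314 * 310.15 / (1 * 96485)) * ln(100/13)
E = 54.53 mV


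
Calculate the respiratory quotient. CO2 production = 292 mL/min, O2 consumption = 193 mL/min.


RQ = VCO2 / VO2
RQ = 292 / 193
RQ = 1.513


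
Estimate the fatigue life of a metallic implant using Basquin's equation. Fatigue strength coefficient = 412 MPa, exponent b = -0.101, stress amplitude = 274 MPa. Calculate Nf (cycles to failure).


sigma_a = sigma_f' * (2Nf)^b
2Nf = (sigma_a/sigma_f')^(1/b)
2Nf = (274/412)^(1/-0.101)
2Nf = 56.744955
Nf = 28.37


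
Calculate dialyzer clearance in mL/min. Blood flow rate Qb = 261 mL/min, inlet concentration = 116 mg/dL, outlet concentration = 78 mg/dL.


K = Qb * (Cb_in - Cb_out) / Cb_in
K = 261 * (116 - 78) / 116
K = 85.5 mL/min


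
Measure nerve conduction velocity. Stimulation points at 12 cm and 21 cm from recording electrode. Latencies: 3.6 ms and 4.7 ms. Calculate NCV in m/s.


Distance = (21 - 12) / 100 = 0.09 m
dt = (4.7 - 3.6) / 1000 = 0.0011 s
NCV = dist / dt = 81.82 m/s


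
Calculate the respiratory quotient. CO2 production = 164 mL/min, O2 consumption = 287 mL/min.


RQ = VCO2 / VO2
RQ = 164 / 287
RQ = 0.5714


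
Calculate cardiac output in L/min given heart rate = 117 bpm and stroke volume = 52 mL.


CO = HR * SV
CO = 117 * 52 / 1000
CO = 6.084 L/min


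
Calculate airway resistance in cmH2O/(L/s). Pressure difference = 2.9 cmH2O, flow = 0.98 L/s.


R = dP / flow
R = 2.9 / 0.98
R = 2.959 cmH2O/(L/s)


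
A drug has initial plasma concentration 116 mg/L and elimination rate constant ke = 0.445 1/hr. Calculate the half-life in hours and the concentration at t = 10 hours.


t_half = ln(2) / ke = 0.693147 / 0.445 = 1.558 hr
C(t) = C0 * exp(-ke*t) = 116 * exp(-0.445*10)
C(10) = 1.355 mg/L


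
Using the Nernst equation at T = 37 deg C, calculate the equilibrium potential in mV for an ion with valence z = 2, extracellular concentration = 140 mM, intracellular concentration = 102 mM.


E = (RT/(zF)) * ln(C_out/C_in)
T = 37 + 273.15 = 310.15 K
E = (8.314 * 310.15 / (2 * 96485)) * ln(140/102)
E = 4.232 mV


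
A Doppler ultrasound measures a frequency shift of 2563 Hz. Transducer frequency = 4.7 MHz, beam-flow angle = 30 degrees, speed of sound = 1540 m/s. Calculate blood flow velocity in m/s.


v = fd * c / (2 * f0 * cos(theta))
v = 2563 * 1540 / (2 * 4.7000e+06 * cos(30))
v = 0.4849 m/s


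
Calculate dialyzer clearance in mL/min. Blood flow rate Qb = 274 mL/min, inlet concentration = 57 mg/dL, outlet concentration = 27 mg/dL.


K = Qb * (Cb_in - Cb_out) / Cb_in
K = 274 * (57 - 27) / 57
K = 144.2 mL/min


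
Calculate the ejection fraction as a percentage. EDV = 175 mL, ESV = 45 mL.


SV = EDV - ESV = 175 - 45 = 130 mL
EF = SV/EDV * 100 = 130/175 * 100
EF = 74.29%


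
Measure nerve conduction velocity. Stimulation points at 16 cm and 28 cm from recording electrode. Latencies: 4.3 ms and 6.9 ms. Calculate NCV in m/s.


Distance = (28 - 16) / 100 = 0.12 m
dt = (6.9 - 4.3) / 1000 = 0.0026 s
NCV = dist / dt = 46.15 m/s


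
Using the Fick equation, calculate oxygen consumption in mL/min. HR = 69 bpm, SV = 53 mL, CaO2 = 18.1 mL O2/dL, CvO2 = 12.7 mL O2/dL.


CO = HR*SV = 69*53/1000 = 3.657 L/min
a-v O2 diff = 18.1 - 12.7 = 5.4 mL/dL
VO2 = CO * (CaO2-CvO2) * 10 dL/L
VO2 = 3.657 * 5.4 * 10
VO2 = 197.5 mL/min


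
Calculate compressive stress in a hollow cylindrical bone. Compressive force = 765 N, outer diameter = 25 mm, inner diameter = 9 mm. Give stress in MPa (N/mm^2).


A = pi*(r_o^2 - r_i^2)
r_o = 12.5 mm, r_i = 4.5 mm
A = 427.257 mm^2
sigma = F/A = 765 / 427.257
sigma = 1.79 MPa


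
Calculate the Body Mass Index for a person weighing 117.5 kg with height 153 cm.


BMI = weight / height^2
height = 153 cm = 1.53 m
BMI = 117.5 / 1.53^2
BMI = 50.19 kg/m^2


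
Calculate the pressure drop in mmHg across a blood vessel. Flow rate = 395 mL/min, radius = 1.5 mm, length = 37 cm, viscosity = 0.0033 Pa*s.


dP = 8*mu*L*Q / (pi*r^4)
Q = 395 mL/min = 6.58333e-06 m^3/s
dP = 4043.3 Pa = 4043.3 / 133.322 mmHg = 30.33 mmHg


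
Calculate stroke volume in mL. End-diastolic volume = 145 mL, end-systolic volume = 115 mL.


SV = EDV - ESV
SV = 145 - 115
SV = 30 mL


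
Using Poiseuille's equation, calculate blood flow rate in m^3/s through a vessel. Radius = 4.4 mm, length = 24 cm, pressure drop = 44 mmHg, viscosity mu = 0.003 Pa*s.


Q = pi*r^4*dP / (8*mu*L)
r = 0.0044 m, L = 0.24 m
dP = 44 mmHg = 5866.168 Pa
Q = 0.001199 m^3/s


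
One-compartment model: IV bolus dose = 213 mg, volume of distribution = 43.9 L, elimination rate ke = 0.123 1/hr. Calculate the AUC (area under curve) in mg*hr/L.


C0 = Dose/Vd = 213/43.9 = 4.85194 mg/L
AUC = C0/ke = 4.85194/0.123
AUC = 39.45 mg*hr/L


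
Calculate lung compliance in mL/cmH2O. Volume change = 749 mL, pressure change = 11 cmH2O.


C = dV / dP
C = 749 / 11
C = 68.09 mL/cmH2O


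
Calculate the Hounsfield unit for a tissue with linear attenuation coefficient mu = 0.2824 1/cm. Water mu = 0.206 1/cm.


HU = ((mu_tissue - mu_water) / mu_water) * 1000
HU = ((0.2824 - 0.206) / 0.206) * 1000
HU = 370.9


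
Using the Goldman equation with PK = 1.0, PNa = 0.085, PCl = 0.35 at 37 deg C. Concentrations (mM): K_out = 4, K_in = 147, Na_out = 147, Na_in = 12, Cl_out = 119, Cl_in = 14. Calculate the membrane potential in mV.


Vm = (RT/F)*ln((PK*Ko + PNa*Nao + PCl*Cli)/(PK*Ki + PNa*Nai + PCl*Clo))
Numer = 21.395, Denom = 189.67
Vm = -58.32 mV


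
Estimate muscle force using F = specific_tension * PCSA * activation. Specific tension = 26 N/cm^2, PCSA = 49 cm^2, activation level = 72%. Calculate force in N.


F = sigma * PCSA * activation
F = 26 * 49 * 0.72
F = 917.3 N


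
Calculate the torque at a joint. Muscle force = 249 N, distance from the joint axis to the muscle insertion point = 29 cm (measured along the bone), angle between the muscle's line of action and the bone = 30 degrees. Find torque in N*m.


Torque = F * d * sin(theta)   (moment arm = d*sin(theta))
d = 29 cm = 0.29 m
Torque = 249 * 0.29 * sin(30)
Torque = 36.1 N*m


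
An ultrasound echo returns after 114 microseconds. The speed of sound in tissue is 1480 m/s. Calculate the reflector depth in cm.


depth = c * t / 2
t = 114 us = 1.1400e-04 s
depth = 1480 * 1.1400e-04 / 2
depth = 0.08436 m = 8.436 cm


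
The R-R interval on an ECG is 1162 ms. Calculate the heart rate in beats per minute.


HR = 60 / RR_interval(s)
RR = 1162 ms = 1.162 s
HR = 60 / 1.162 = 51.64 bpm


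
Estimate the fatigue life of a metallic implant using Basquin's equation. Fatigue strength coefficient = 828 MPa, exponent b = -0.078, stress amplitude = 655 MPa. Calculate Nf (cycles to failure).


sigma_a = sigma_f' * (2Nf)^b
2Nf = (sigma_a/sigma_f')^(1/b)
2Nf = (655/828)^(1/-0.078)
2Nf = 20.18309
Nf = 10.09


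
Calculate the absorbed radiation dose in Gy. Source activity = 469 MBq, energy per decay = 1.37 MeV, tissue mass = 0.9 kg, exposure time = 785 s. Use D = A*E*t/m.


A = 469 MBq = 4.6900e+08 Bq
E = 1.37 MeV = 2.19474e-13 J
D = A*E*t/m = 4.6900e+08*2.19474e-13*785/0.9
D = 0.08978 Gy


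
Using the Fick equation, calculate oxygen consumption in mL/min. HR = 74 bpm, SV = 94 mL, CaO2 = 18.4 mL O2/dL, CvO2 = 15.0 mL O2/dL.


CO = HR*SV = 74*94/1000 = 6.956 L/min
a-v O2 diff = 18.4 - 15.0 = 3.4 mL/dL
VO2 = CO * (CaO2-CvO2) * 10 dL/L
VO2 = 6.956 * 3.4 * 10
VO2 = 236.5 mL/min


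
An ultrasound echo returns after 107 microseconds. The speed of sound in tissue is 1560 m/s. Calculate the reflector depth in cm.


depth = c * t / 2
t = 107 us = 1.0700e-04 s
depth = 1560 * 1.0700e-04 / 2
depth = 0.08346 m = 8.346 cm


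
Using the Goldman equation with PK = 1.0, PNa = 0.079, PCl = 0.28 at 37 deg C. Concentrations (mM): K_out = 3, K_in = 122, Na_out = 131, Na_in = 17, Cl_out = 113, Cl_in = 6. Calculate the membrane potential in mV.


Vm = (RT/F)*ln((PK*Ko + PNa*Nao + PCl*Cli)/(PK*Ki + PNa*Nai + PCl*Clo))
Numer = 15.029, Denom = 154.983
Vm = -62.36 mV


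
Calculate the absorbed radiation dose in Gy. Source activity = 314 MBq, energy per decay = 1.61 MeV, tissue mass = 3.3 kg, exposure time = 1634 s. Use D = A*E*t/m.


A = 314 MBq = 3.1400e+08 Bq
E = 1.61 MeV = 2.57922e-13 J
D = A*E*t/m = 3.1400e+08*2.57922e-13*1634/3.3
D = 0.0401 Gy


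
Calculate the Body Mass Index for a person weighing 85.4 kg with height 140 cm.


BMI = weight / height^2
height = 140 cm = 1.4 m
BMI = 85.4 / 1.4^2
BMI = 43.57 kg/m^2


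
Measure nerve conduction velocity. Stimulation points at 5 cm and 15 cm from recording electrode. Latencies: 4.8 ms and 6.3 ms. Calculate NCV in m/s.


Distance = (15 - 5) / 100 = 0.1 m
dt = (6.3 - 4.8) / 1000 = 0.0015 s
NCV = dist / dt = 66.67 m/s


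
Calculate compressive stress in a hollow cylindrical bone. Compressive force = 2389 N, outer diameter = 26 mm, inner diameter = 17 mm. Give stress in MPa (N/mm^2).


A = pi*(r_o^2 - r_i^2)
r_o = 13 mm, r_i = 8.5 mm
A = 303.949 mm^2
sigma = F/A = 2389 / 303.949
sigma = 7.86 MPa


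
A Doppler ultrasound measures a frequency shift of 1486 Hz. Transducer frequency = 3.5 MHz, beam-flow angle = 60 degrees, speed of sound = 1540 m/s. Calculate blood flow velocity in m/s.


v = fd * c / (2 * f0 * cos(theta))
v = 1486 * 1540 / (2 * 3.5000e+06 * cos(60))
v = 0.6538 m/s


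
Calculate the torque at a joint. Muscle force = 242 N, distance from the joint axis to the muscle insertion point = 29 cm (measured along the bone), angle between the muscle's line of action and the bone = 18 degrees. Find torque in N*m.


Torque = F * d * sin(theta)   (moment arm = d*sin(theta))
d = 29 cm = 0.29 m
Torque = 242 * 0.29 * sin(18)
Torque = 21.69 N*m


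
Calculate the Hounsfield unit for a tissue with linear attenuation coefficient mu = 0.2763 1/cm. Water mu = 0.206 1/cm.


HU = ((mu_tissue - mu_water) / mu_water) * 1000
HU = ((0.2763 - 0.206) / 0.206) * 1000
HU = 341.3


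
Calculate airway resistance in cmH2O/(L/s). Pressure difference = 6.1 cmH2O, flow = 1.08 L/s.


R = dP / flow
R = 6.1 / 1.08
R = 5.648 cmH2O/(L/s)


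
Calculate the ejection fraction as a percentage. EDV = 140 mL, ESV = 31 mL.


SV = EDV - ESV = 140 - 31 = 109 mL
EF = SV/EDV * 100 = 109/140 * 100
EF = 77.86%


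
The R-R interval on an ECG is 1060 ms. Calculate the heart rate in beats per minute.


HR = 60 / RR_interval(s)
RR = 1060 ms = 1.06 s
HR = 60 / 1.06 = 56.6 bpm


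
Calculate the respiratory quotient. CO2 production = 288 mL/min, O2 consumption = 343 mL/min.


RQ = VCO2 / VO2
RQ = 288 / 343
RQ = 0.8397


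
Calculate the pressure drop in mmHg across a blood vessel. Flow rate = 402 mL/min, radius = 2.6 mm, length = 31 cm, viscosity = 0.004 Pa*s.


dP = 8*mu*L*Q / (pi*r^4)
Q = 402 mL/min = 6.7e-06 m^3/s
dP = 462.96 Pa = 462.96 / 133.322 mmHg = 3.472 mmHg


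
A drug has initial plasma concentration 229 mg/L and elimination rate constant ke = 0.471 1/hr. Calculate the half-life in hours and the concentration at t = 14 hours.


t_half = ln(2) / ke = 0.693147 / 0.471 = 1.472 hr
C(t) = C0 * exp(-ke*t) = 229 * exp(-0.471*14)
C(14) = 0.3134 mg/L


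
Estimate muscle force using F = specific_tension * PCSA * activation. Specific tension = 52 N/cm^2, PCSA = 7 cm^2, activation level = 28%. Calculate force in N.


F = sigma * PCSA * activation
F = 52 * 7 * 0.28
F = 101.9 N


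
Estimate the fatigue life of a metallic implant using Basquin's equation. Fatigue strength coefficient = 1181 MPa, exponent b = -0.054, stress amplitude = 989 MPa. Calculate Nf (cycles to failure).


sigma_a = sigma_f' * (2Nf)^b
2Nf = (sigma_a/sigma_f')^(1/b)
2Nf = (989/1181)^(1/-0.054)
2Nf = 26.725056
Nf = 13.36


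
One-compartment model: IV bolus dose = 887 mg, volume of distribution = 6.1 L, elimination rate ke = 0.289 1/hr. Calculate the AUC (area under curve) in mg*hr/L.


C0 = Dose/Vd = 887/6.1 = 145.41 mg/L
AUC = C0/ke = 145.41/0.289
AUC = 503.1 mg*hr/L


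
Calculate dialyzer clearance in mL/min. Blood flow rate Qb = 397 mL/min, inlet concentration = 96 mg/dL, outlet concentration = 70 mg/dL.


K = Qb * (Cb_in - Cb_out) / Cb_in
K = 397 * (96 - 70) / 96
K = 107.5 mL/min


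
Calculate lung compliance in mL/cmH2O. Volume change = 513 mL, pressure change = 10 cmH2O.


C = dV / dP
C = 513 / 10
C = 51.3 mL/cmH2O


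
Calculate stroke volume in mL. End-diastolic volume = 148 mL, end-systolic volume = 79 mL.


SV = EDV - ESV
SV = 148 - 79
SV = 69 mL


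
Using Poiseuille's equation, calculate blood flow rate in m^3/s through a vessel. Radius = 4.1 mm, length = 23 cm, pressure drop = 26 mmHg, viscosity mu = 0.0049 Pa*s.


Q = pi*r^4*dP / (8*mu*L)
r = 0.0041 m, L = 0.23 m
dP = 26 mmHg = 3466.372 Pa
Q = 3.4131e-04 m^3/s


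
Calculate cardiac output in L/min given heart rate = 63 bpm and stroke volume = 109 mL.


CO = HR * SV
CO = 63 * 109 / 1000
CO = 6.867 L/min


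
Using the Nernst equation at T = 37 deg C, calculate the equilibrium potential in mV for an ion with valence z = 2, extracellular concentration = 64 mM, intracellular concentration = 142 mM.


E = (RT/(zF)) * ln(C_out/C_in)
T = 37 + 273.15 = 310.15 K
E = (8.314 * 310.15 / (2 * 96485)) * ln(64/142)
E = -10.65 mV


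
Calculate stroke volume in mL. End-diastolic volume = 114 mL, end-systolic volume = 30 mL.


SV = EDV - ESV
SV = 114 - 30
SV = 84 mL


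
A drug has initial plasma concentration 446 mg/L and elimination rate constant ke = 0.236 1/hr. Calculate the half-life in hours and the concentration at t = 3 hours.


t_half = ln(2) / ke = 0.693147 / 0.236 = 2.937 hr
C(t) = C0 * exp(-ke*t) = 446 * exp(-0.236*3)
C(3) = 219.7 mg/L


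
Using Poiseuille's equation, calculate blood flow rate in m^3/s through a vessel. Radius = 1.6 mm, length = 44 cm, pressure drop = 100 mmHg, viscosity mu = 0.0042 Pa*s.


Q = pi*r^4*dP / (8*mu*L)
r = 0.0016 m, L = 0.44 m
dP = 100 mmHg = 13332.2 Pa
Q = 1.8567e-05 m^3/s


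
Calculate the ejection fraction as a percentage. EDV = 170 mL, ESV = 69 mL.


SV = EDV - ESV = 170 - 69 = 101 mL
EF = SV/EDV * 100 = 101/170 * 100
EF = 59.41%


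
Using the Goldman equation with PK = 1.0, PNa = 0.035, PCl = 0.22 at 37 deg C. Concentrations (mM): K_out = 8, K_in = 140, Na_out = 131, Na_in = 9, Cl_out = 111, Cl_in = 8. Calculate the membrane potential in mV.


Vm = (RT/F)*ln((PK*Ko + PNa*Nao + PCl*Cli)/(PK*Ki + PNa*Nai + PCl*Clo))
Numer = 14.345, Denom = 164.735
Vm = -65.23 mV


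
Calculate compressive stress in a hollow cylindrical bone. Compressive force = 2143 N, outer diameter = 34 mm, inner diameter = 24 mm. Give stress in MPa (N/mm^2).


A = pi*(r_o^2 - r_i^2)
r_o = 17 mm, r_i = 12 mm
A = 455.531 mm^2
sigma = F/A = 2143 / 455.531
sigma = 4.704 MPa


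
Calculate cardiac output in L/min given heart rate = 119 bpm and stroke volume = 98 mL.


CO = HR * SV
CO = 119 * 98 / 1000
CO = 11.66 L/min


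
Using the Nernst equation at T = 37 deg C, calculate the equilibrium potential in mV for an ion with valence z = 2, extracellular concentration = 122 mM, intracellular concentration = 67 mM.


E = (RT/(zF)) * ln(C_out/C_in)
T = 37 + 273.15 = 310.15 K
E = (8.314 * 310.15 / (2 * 96485)) * ln(122/67)
E = 8.009 mV


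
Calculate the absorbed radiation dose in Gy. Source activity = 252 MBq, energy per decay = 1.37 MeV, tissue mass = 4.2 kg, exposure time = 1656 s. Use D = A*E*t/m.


A = 252 MBq = 2.5200e+08 Bq
E = 1.37 MeV = 2.19474e-13 J
D = A*E*t/m = 2.5200e+08*2.19474e-13*1656/4.2
D = 0.02181 Gy


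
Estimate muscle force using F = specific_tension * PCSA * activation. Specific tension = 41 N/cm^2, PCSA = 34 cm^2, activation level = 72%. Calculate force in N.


F = sigma * PCSA * activation
F = 41 * 34 * 0.72
F = 1004 N


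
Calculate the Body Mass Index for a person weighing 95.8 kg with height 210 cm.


BMI = weight / height^2
height = 210 cm = 2.1 m
BMI = 95.8 / 2.1^2
BMI = 21.72 kg/m^2


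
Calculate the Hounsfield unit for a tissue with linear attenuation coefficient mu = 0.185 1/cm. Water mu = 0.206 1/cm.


HU = ((mu_tissue - mu_water) / mu_water) * 1000
HU = ((0.185 - 0.206) / 0.206) * 1000
HU = -101.9


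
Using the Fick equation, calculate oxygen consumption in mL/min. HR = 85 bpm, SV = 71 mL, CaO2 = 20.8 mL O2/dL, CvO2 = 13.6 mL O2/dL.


CO = HR*SV = 85*71/1000 = 6.035 L/min
a-v O2 diff = 20.8 - 13.6 = 7.2 mL/dL
VO2 = CO * (CaO2-CvO2) * 10 dL/L
VO2 = 6.035 * 7.2 * 10
VO2 = 434.5 mL/min


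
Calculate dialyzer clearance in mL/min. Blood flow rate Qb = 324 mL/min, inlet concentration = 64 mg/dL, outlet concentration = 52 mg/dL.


K = Qb * (Cb_in - Cb_out) / Cb_in
K = 324 * (64 - 52) / 64
K = 60.75 mL/min


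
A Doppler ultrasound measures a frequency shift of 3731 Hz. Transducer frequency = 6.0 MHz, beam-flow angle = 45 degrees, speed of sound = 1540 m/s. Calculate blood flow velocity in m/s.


v = fd * c / (2 * f0 * cos(theta))
v = 3731 * 1540 / (2 * 6.0000e+06 * cos(45))
v = 0.6771 m/s


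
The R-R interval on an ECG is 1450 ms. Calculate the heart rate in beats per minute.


HR = 60 / RR_interval(s)
RR = 1450 ms = 1.45 s
HR = 60 / 1.45 = 41.38 bpm


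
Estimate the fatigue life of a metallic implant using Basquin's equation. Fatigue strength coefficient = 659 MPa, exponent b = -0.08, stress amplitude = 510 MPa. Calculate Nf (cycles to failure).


sigma_a = sigma_f' * (2Nf)^b
2Nf = (sigma_a/sigma_f')^(1/b)
2Nf = (510/659)^(1/-0.08)
2Nf = 24.628643
Nf = 12.31


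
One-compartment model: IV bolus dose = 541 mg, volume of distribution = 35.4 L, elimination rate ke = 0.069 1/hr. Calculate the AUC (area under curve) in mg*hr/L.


C0 = Dose/Vd = 541/35.4 = 15.2825 mg/L
AUC = C0/ke = 15.2825/0.069
AUC = 221.5 mg*hr/L


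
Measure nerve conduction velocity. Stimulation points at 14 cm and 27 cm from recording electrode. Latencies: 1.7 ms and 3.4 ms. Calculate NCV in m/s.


Distance = (27 - 14) / 100 = 0.13 m
dt = (3.4 - 1.7) / 1000 = 0.0017 s
NCV = dist / dt = 76.47 m/s


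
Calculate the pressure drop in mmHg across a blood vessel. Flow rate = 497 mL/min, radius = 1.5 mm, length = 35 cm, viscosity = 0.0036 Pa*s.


dP = 8*mu*L*Q / (pi*r^4)
Q = 497 mL/min = 8.28333e-06 m^3/s
dP = 5249.89 Pa = 5249.89 / 133.322 mmHg = 39.38 mmHg


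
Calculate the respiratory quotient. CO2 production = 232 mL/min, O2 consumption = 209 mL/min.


RQ = VCO2 / VO2
RQ = 232 / 209
RQ = 1.11


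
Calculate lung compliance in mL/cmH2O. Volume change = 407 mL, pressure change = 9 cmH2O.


C = dV / dP
C = 407 / 9
C = 45.22 mL/cmH2O


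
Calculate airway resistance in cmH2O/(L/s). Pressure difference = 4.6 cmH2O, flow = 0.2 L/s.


R = dP / flow
R = 4.6 / 0.2
R = 23 cmH2O/(L/s)


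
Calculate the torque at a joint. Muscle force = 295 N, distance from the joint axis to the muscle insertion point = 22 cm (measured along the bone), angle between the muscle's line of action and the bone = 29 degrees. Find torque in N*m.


Torque = F * d * sin(theta)   (moment arm = d*sin(theta))
d = 22 cm = 0.22 m
Torque = 295 * 0.22 * sin(29)
Torque = 31.46 N*m


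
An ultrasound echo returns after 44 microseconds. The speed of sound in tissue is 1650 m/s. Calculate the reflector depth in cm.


depth = c * t / 2
t = 44 us = 4.4000e-05 s
depth = 1650 * 4.4000e-05 / 2
depth = 0.0363 m = 3.63 cm


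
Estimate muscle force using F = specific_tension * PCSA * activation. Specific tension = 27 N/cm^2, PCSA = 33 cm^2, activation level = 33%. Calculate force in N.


F = sigma * PCSA * activation
F = 27 * 33 * 0.33
F = 294 N


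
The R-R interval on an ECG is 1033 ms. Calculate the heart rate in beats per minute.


HR = 60 / RR_interval(s)
RR = 1033 ms = 1.033 s
HR = 60 / 1.033 = 58.08 bpm


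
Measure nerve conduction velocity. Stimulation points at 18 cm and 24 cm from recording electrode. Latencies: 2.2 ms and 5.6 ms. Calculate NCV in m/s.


Distance = (24 - 18) / 100 = 0.06 m
dt = (5.6 - 2.2) / 1000 = 0.0034 s
NCV = dist / dt = 17.65 m/s


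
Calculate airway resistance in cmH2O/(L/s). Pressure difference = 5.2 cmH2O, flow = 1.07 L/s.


R = dP / flow
R = 5.2 / 1.07
R = 4.86 cmH2O/(L/s)


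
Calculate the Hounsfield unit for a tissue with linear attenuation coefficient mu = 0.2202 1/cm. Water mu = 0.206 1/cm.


HU = ((mu_tissue - mu_water) / mu_water) * 1000
HU = ((0.2202 - 0.206) / 0.206) * 1000
HU = 68.93


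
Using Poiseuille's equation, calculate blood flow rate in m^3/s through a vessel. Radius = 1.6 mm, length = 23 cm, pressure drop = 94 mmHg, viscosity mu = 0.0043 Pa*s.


Q = pi*r^4*dP / (8*mu*L)
r = 0.0016 m, L = 0.23 m
dP = 94 mmHg = 12532.268 Pa
Q = 3.2612e-05 m^3/s


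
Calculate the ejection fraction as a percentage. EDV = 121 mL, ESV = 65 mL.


SV = EDV - ESV = 121 - 65 = 56 mL
EF = SV/EDV * 100 = 56/121 * 100
EF = 46.28%


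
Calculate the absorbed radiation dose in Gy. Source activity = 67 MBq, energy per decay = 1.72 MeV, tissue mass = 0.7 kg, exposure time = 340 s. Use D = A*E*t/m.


A = 67 MBq = 6.7000e+07 Bq
E = 1.72 MeV = 2.75544e-13 J
D = A*E*t/m = 6.7000e+07*2.75544e-13*340/0.7
D = 0.008967 Gy


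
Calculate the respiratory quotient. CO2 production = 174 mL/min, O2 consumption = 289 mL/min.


RQ = VCO2 / VO2
RQ = 174 / 289
RQ = 0.6021


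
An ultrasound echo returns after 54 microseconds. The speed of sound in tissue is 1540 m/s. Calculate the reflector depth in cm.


depth = c * t / 2
t = 54 us = 5.4000e-05 s
depth = 1540 * 5.4000e-05 / 2
depth = 0.04158 m = 4.158 cm


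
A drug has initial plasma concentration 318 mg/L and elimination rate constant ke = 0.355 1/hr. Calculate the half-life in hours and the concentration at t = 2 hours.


t_half = ln(2) / ke = 0.693147 / 0.355 = 1.953 hr
C(t) = C0 * exp(-ke*t) = 318 * exp(-0.355*2)
C(2) = 156.3 mg/L


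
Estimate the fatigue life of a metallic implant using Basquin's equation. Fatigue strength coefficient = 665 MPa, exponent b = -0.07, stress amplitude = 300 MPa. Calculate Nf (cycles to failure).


sigma_a = sigma_f' * (2Nf)^b
2Nf = (sigma_a/sigma_f')^(1/b)
2Nf = (300/665)^(1/-0.07)
2Nf = 86811.45
Nf = 4.341e+04


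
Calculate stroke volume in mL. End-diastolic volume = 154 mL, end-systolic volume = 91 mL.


SV = EDV - ESV
SV = 154 - 91
SV = 63 mL


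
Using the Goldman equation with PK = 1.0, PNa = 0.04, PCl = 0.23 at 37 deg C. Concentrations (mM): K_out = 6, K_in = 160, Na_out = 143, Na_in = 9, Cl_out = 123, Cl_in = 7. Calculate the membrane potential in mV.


Vm = (RT/F)*ln((PK*Ko + PNa*Nao + PCl*Cli)/(PK*Ki + PNa*Nai + PCl*Clo))
Numer = 13.33, Denom = 188.65
Vm = -70.82 mV


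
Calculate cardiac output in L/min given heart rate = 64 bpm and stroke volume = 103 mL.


CO = HR * SV
CO = 64 * 103 / 1000
CO = 6.592 L/min


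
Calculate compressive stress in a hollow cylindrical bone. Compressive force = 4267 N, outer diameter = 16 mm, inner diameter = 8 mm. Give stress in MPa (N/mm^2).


A = pi*(r_o^2 - r_i^2)
r_o = 8 mm, r_i = 4 mm
A = 150.796 mm^2
sigma = F/A = 4267 / 150.796
sigma = 28.3 MPa


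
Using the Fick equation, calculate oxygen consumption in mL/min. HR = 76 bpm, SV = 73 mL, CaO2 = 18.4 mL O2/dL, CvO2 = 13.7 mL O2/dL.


CO = HR*SV = 76*73/1000 = 5.548 L/min
a-v O2 diff = 18.4 - 13.7 = 4.7 mL/dL
VO2 = CO * (CaO2-CvO2) * 10 dL/L
VO2 = 5.548 * 4.7 * 10
VO2 = 260.8 mL/min


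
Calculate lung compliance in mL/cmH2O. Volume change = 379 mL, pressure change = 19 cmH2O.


C = dV / dP
C = 379 / 19
C = 19.95 mL/cmH2O


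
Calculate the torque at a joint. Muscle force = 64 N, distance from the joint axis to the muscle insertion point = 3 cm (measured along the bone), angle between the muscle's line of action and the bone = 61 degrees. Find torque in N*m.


Torque = F * d * sin(theta)   (moment arm = d*sin(theta))
d = 3 cm = 0.03 m
Torque = 64 * 0.03 * sin(61)
Torque = 1.679 N*m


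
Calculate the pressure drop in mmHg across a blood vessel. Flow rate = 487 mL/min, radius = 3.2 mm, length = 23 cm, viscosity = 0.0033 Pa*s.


dP = 8*mu*L*Q / (pi*r^4)
Q = 487 mL/min = 8.11667e-06 m^3/s
dP = 149.61 Pa = 149.61 / 133.322 mmHg = 1.122 mmHg


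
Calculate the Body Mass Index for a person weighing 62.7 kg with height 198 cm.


BMI = weight / height^2
height = 198 cm = 1.98 m
BMI = 62.7 / 1.98^2
BMI = 15.99 kg/m^2


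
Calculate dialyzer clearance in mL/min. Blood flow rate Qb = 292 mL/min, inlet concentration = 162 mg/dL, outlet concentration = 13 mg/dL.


K = Qb * (Cb_in - Cb_out) / Cb_in
K = 292 * (162 - 13) / 162
K = 268.6 mL/min


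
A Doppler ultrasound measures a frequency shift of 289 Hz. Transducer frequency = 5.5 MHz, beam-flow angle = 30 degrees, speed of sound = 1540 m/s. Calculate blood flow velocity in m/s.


v = fd * c / (2 * f0 * cos(theta))
v = 289 * 1540 / (2 * 5.5000e+06 * cos(30))
v = 0.04672 m/s


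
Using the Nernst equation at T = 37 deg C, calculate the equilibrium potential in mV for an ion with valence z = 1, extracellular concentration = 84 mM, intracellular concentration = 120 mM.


E = (RT/(zF)) * ln(C_out/C_in)
T = 37 + 273.15 = 310.15 K
E = (8.314 * 310.15 / (1 * 96485)) * ln(84/120)
E = -9.532 mV


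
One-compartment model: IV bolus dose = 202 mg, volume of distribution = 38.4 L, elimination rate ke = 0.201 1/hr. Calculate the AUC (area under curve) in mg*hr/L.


C0 = Dose/Vd = 202/38.4 = 5.26042 mg/L
AUC = C0/ke = 5.26042/0.201
AUC = 26.17 mg*hr/L


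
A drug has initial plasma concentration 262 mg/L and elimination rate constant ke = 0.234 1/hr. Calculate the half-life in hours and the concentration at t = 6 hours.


t_half = ln(2) / ke = 0.693147 / 0.234 = 2.962 hr
C(t) = C0 * exp(-ke*t) = 262 * exp(-0.234*6)
C(6) = 64.35 mg/L


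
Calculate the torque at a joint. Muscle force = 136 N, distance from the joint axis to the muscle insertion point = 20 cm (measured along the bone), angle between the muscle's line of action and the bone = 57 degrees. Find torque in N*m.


Torque = F * d * sin(theta)   (moment arm = d*sin(theta))
d = 20 cm = 0.2 m
Torque = 136 * 0.2 * sin(57)
Torque = 22.81 N*m


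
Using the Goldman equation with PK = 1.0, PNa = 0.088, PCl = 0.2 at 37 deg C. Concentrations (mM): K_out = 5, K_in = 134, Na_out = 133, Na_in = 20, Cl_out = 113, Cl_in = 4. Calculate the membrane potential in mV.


Vm = (RT/F)*ln((PK*Ko + PNa*Nao + PCl*Cli)/(PK*Ki + PNa*Nai + PCl*Clo))
Numer = 17.504, Denom = 158.36
Vm = -58.86 mV


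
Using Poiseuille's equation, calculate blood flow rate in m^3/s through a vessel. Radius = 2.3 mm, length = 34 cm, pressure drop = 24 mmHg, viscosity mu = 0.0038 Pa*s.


Q = pi*r^4*dP / (8*mu*L)
r = 0.0023 m, L = 0.34 m
dP = 24 mmHg = 3199.728 Pa
Q = 2.7216e-05 m^3/s


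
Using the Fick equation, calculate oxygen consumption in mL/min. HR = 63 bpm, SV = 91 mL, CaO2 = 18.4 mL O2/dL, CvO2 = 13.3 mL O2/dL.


CO = HR*SV = 63*91/1000 = 5.733 L/min
a-v O2 diff = 18.4 - 13.3 = 5.1 mL/dL
VO2 = CO * (CaO2-CvO2) * 10 dL/L
VO2 = 5.733 * 5.1 * 10
VO2 = 292.4 mL/min


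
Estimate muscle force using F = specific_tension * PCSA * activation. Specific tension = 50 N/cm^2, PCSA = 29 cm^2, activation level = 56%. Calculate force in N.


F = sigma * PCSA * activation
F = 50 * 29 * 0.56
F = 812 N


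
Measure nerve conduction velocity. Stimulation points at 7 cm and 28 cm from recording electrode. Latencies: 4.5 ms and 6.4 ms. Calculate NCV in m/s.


Distance = (28 - 7) / 100 = 0.21 m
dt = (6.4 - 4.5) / 1000 = 0.0019 s
NCV = dist / dt = 110.5 m/s


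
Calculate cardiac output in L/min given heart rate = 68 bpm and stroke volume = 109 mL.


CO = HR * SV
CO = 68 * 109 / 1000
CO = 7.412 L/min


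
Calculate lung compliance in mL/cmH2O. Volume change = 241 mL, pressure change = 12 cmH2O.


C = dV / dP
C = 241 / 12
C = 20.08 mL/cmH2O


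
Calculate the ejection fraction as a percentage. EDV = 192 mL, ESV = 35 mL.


SV = EDV - ESV = 192 - 35 = 157 mL
EF = SV/EDV * 100 = 157/192 * 100
EF = 81.77%


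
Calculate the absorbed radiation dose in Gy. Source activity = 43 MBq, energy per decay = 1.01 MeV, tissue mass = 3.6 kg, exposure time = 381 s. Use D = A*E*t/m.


A = 43 MBq = 4.3000e+07 Bq
E = 1.01 MeV = 1.61802e-13 J
D = A*E*t/m = 4.3000e+07*1.61802e-13*381/3.6
D = 7.3633e-04 Gy


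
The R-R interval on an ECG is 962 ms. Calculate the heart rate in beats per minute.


HR = 60 / RR_interval(s)
RR = 962 ms = 0.962 s
HR = 60 / 0.962 = 62.37 bpm


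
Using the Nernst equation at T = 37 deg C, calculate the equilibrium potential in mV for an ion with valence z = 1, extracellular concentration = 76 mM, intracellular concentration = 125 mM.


E = (RT/(zF)) * ln(C_out/C_in)
T = 37 + 273.15 = 310.15 K
E = (8.314 * 310.15 / (1 * 96485)) * ln(76/125)
E = -13.3 mV


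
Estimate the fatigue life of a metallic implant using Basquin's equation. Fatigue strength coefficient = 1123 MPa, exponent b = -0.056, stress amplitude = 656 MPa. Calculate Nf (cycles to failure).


sigma_a = sigma_f' * (2Nf)^b
2Nf = (sigma_a/sigma_f')^(1/b)
2Nf = (656/1123)^(1/-0.056)
2Nf = 14764.298
Nf = 7382


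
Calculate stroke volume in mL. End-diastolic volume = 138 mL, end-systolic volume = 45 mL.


SV = EDV - ESV
SV = 138 - 45
SV = 93 mL


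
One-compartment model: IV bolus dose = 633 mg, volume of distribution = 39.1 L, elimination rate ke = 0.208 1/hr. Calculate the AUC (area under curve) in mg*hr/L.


C0 = Dose/Vd = 633/39.1 = 16.1893 mg/L
AUC = C0/ke = 16.1893/0.208
AUC = 77.83 mg*hr/L


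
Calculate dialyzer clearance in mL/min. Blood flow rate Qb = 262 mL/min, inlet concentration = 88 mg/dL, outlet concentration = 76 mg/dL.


K = Qb * (Cb_in - Cb_out) / Cb_in
K = 262 * (88 - 76) / 88
K = 35.73 mL/min


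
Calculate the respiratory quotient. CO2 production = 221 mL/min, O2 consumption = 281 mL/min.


RQ = VCO2 / VO2
RQ = 221 / 281
RQ = 0.7865


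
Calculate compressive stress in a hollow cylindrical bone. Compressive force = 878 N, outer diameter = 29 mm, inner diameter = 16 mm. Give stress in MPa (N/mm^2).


A = pi*(r_o^2 - r_i^2)
r_o = 14.5 mm, r_i = 8 mm
A = 459.458 mm^2
sigma = F/A = 878 / 459.458
sigma = 1.911 MPa


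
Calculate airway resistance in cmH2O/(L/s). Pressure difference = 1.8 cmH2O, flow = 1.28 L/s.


R = dP / flow
R = 1.8 / 1.28
R = 1.406 cmH2O/(L/s)


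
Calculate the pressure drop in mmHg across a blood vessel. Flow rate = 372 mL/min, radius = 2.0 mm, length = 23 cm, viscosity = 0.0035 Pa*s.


dP = 8*mu*L*Q / (pi*r^4)
Q = 372 mL/min = 6.2e-06 m^3/s
dP = 794.342 Pa = 794.342 / 133.322 mmHg = 5.958 mmHg


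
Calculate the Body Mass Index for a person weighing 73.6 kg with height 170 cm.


BMI = weight / height^2
height = 170 cm = 1.7 m
BMI = 73.6 / 1.7^2
BMI = 25.47 kg/m^2


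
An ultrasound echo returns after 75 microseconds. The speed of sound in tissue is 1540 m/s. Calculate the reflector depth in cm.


depth = c * t / 2
t = 75 us = 7.5000e-05 s
depth = 1540 * 7.5000e-05 / 2
depth = 0.05775 m = 5.775 cm


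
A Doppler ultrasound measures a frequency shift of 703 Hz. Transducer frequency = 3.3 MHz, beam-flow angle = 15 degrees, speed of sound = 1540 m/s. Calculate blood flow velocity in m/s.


v = fd * c / (2 * f0 * cos(theta))
v = 703 * 1540 / (2 * 3.3000e+06 * cos(15))
v = 0.1698 m/s


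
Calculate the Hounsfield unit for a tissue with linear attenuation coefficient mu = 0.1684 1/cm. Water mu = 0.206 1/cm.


HU = ((mu_tissue - mu_water) / mu_water) * 1000
HU = ((0.1684 - 0.206) / 0.206) * 1000
HU = -182.5


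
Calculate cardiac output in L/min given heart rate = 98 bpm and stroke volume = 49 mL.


CO = HR * SV
CO = 98 * 49 / 1000
CO = 4.802 L/min


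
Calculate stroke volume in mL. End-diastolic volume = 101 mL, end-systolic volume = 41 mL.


SV = EDV - ESV
SV = 101 - 41
SV = 60 mL


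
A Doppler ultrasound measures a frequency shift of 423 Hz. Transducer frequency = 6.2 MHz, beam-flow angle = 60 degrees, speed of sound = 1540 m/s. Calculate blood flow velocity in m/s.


v = fd * c / (2 * f0 * cos(theta))
v = 423 * 1540 / (2 * 6.2000e+06 * cos(60))
v = 0.1051 m/s


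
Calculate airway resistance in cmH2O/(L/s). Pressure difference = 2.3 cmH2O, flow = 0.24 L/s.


R = dP / flow
R = 2.3 / 0.24
R = 9.583 cmH2O/(L/s)


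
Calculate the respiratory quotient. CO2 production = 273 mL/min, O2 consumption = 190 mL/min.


RQ = VCO2 / VO2
RQ = 273 / 190
RQ = 1.437


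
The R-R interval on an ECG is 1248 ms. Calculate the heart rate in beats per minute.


HR = 60 / RR_interval(s)
RR = 1248 ms = 1.248 s
HR = 60 / 1.248 = 48.08 bpm


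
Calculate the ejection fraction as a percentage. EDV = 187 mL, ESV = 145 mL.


SV = EDV - ESV = 187 - 145 = 42 mL
EF = SV/EDV * 100 = 42/187 * 100
EF = 22.46%


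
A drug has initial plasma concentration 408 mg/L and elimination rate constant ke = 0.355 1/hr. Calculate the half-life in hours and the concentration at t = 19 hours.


t_half = ln(2) / ke = 0.693147 / 0.355 = 1.953 hr
C(t) = C0 * exp(-ke*t) = 408 * exp(-0.355*19)
C(19) = 0.4801 mg/L


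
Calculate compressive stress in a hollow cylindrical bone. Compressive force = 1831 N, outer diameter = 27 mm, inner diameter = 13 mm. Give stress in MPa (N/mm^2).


A = pi*(r_o^2 - r_i^2)
r_o = 13.5 mm, r_i = 6.5 mm
A = 439.823 mm^2
sigma = F/A = 1831 / 439.823
sigma = 4.163 MPa


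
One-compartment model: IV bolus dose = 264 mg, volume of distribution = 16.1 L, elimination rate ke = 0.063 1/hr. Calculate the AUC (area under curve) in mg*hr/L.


C0 = Dose/Vd = 264/16.1 = 16.3975 mg/L
AUC = C0/ke = 16.3975/0.063
AUC = 260.3 mg*hr/L


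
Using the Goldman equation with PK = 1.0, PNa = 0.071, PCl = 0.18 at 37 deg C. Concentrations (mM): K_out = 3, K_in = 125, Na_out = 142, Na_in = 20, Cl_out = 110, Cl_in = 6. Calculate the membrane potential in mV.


Vm = (RT/F)*ln((PK*Ko + PNa*Nao + PCl*Cli)/(PK*Ki + PNa*Nai + PCl*Clo))
Numer = 14.162, Denom = 146.22
Vm = -62.39 mV


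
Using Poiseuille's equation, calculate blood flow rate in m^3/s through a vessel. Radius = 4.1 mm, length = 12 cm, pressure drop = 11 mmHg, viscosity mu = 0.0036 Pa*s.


Q = pi*r^4*dP / (8*mu*L)
r = 0.0041 m, L = 0.12 m
dP = 11 mmHg = 1466.542 Pa
Q = 3.7671e-04 m^3/s


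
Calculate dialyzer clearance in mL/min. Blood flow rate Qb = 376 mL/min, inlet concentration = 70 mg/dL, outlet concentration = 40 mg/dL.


K = Qb * (Cb_in - Cb_out) / Cb_in
K = 376 * (70 - 40) / 70
K = 161.1 mL/min


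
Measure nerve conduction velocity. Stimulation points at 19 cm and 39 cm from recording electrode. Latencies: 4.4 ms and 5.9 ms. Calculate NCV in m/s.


Distance = (39 - 19) / 100 = 0.2 m
dt = (5.9 - 4.4) / 1000 = 0.0015 s
NCV = dist / dt = 133.3 m/s
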